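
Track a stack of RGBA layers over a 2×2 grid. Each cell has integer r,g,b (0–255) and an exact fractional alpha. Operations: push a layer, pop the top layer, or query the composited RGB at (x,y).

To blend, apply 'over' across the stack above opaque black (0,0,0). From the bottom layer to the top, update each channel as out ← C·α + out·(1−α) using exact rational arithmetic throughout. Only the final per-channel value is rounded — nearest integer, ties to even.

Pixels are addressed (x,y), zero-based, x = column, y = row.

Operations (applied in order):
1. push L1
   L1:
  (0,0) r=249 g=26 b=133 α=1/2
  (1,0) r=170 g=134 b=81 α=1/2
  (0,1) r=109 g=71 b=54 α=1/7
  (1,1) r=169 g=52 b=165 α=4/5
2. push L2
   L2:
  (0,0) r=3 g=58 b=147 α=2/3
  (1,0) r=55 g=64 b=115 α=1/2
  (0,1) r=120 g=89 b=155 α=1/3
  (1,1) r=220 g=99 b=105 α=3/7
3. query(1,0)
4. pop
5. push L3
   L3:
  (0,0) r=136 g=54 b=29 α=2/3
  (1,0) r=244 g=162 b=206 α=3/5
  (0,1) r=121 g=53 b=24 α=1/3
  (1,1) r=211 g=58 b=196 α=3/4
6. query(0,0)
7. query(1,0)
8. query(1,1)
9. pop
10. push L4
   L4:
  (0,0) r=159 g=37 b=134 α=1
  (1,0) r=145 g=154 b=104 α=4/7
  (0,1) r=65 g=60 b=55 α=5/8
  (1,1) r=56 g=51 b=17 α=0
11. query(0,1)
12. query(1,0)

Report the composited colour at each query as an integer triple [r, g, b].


(1,0) stack=L1,L2; from [0,0,0]:
+L1 (α=1/2) → [85, 67, 81/2]
+L2 (α=1/2) → [70, 131/2, 311/4]
→ [70, 66, 78]

at x=0,y=0 over L1,L3:
+L1 (α=1/2) → [249/2, 13, 133/2]
+L3 (α=2/3) → [793/6, 121/3, 83/2]
= [132, 40, 42]

at x=1,y=0 over L1,L3:
after L1 α=1/2: [85, 67, 81/2]
after L3 α=3/5: [902/5, 124, 699/5]
→ [180, 124, 140]

at x=1,y=1 over L1,L3:
after L1 α=4/5: [676/5, 208/5, 132]
after L3 α=3/4: [3841/20, 539/10, 180]
= [192, 54, 180]

(0,1) stack=L1,L4; from [0,0,0]:
after L1 α=1/7: [109/7, 71/7, 54/7]
after L4 α=5/8: [1301/28, 2313/56, 2087/56]
= [46, 41, 37]

(1,0) stack=L1,L4; from [0,0,0]:
L1 α=1/2: [85, 67, 81/2]
L4 α=4/7: [835/7, 817/7, 1075/14]
= [119, 117, 77]


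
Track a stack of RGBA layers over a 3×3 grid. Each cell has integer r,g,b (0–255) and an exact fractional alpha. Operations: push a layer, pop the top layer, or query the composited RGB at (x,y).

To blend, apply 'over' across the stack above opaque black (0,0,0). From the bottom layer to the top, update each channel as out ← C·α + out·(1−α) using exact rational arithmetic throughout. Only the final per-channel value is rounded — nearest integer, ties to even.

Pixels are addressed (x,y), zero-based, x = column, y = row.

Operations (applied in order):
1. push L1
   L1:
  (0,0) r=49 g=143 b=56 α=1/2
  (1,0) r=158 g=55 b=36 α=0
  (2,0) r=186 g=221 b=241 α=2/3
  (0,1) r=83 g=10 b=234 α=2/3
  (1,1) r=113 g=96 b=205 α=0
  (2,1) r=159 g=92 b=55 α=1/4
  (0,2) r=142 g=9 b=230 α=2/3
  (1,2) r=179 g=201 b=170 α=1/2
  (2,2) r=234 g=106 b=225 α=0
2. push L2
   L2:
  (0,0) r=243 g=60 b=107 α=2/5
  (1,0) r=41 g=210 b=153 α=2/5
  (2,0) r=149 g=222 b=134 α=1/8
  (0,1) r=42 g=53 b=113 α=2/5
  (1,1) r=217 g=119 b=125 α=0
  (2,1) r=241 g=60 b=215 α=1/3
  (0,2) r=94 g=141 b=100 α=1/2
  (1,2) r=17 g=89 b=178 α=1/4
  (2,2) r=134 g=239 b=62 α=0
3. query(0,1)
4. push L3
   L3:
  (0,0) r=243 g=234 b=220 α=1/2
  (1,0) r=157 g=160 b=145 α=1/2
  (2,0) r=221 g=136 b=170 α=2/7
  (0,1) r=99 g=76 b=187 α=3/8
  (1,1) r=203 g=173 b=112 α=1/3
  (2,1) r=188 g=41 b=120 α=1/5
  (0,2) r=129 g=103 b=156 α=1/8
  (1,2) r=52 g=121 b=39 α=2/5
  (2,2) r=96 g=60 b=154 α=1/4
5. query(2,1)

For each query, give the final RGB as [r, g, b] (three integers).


query (0,1) [L1,L2] — begin 0,0,0
after L1 α=2/3: [166/3, 20/3, 156]
after L2 α=2/5: [50, 126/5, 694/5]
rounded: [50, 25, 139]

at x=2,y=1 over L1,L2,L3:
L1 α=1/4: [159/4, 23, 55/4]
L2 α=1/3: [641/6, 106/3, 485/6]
L3 α=1/5: [1846/15, 547/15, 266/3]
→ [123, 36, 89]


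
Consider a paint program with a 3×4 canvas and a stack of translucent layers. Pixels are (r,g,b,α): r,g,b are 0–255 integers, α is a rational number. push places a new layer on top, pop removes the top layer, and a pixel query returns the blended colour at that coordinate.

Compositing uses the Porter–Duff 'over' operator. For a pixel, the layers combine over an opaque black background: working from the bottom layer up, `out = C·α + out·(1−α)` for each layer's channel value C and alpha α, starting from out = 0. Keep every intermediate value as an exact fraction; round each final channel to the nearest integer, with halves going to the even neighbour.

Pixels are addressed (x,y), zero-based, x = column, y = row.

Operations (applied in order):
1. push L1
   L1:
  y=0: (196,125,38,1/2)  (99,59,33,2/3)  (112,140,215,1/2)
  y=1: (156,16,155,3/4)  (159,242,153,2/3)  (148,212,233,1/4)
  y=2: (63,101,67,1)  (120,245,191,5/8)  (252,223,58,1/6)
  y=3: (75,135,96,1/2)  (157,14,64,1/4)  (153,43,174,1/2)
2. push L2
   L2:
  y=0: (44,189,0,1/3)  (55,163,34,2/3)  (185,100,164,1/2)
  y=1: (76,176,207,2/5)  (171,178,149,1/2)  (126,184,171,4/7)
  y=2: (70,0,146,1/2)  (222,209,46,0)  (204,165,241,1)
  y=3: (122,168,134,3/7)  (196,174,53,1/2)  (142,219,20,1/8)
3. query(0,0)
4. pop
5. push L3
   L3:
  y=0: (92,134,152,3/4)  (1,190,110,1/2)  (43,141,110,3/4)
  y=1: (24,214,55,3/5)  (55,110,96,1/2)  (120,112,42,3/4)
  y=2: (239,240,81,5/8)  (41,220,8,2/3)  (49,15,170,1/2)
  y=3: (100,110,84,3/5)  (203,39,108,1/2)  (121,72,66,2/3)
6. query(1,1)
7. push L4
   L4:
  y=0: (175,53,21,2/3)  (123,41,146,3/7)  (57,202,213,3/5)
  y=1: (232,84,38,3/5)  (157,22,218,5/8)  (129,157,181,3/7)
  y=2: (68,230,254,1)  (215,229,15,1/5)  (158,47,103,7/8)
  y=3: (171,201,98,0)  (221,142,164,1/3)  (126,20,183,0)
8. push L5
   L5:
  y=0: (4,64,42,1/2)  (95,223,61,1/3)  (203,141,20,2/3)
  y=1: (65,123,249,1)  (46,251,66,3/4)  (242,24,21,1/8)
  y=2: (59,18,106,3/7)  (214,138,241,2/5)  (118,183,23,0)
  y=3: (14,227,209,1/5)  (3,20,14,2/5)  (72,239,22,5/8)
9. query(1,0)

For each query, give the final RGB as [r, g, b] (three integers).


at x=0,y=0 over L1,L2:
+L1 (α=1/2) → [98, 125/2, 19]
+L2 (α=1/3) → [80, 314/3, 38/3]
rounded: [80, 105, 13]

query (1,1) [L1,L3] — begin 0,0,0
after L1 α=2/3: [106, 484/3, 102]
after L3 α=1/2: [161/2, 407/3, 99]
rounded: [80, 136, 99]

at x=1,y=0 over L1,L3,L4,L5:
+L1 (α=2/3) → [66, 118/3, 22]
+L3 (α=1/2) → [67/2, 344/3, 66]
+L4 (α=3/7) → [503/7, 1745/21, 702/7]
+L5 (α=1/3) → [557/7, 8173/63, 1831/21]
→ [80, 130, 87]


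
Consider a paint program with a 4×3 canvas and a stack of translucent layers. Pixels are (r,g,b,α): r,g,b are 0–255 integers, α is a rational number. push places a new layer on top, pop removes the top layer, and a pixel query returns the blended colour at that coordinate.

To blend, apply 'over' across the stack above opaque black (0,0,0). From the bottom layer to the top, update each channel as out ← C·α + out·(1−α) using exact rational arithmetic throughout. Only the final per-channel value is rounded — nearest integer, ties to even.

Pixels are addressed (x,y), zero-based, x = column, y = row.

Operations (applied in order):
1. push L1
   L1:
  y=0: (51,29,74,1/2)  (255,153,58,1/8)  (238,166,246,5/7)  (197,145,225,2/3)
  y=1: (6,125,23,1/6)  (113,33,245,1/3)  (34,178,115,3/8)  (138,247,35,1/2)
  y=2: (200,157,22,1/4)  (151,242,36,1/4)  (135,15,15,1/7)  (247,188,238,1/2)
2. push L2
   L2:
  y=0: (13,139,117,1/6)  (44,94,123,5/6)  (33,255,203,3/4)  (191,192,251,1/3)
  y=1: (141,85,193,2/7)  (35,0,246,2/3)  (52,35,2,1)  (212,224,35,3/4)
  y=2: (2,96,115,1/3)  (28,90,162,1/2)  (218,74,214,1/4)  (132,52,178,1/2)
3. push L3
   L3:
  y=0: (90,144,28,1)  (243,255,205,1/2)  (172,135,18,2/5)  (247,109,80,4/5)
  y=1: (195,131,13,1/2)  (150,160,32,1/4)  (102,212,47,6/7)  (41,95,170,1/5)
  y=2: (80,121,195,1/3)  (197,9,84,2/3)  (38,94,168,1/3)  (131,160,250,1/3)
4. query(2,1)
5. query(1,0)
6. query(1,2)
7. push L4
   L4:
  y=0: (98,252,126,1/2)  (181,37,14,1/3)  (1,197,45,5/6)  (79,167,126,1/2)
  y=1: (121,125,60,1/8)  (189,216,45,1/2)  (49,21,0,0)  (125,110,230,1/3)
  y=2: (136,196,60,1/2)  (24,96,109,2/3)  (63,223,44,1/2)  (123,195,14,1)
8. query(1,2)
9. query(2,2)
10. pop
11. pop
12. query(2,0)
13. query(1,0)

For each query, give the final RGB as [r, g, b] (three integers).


(2,1) stack=L1,L2,L3; from [0,0,0]:
L1 α=3/8: [51/4, 267/4, 345/8]
L2 α=1: [52, 35, 2]
L3 α=6/7: [664/7, 1307/7, 284/7]
→ [95, 187, 41]

at x=1,y=0 over L1,L2,L3:
L1 α=1/8: [255/8, 153/8, 29/4]
L2 α=5/6: [2015/48, 3913/48, 2489/24]
L3 α=1/2: [13679/96, 16153/96, 7409/48]
→ [142, 168, 154]

query (1,2) [L1,L2,L3] — begin 0,0,0
after L1 α=1/4: [151/4, 121/2, 9]
after L2 α=1/2: [263/8, 301/4, 171/2]
after L3 α=2/3: [3415/24, 373/12, 169/2]
→ [142, 31, 84]

query (1,2) [L1,L2,L3,L4] — begin 0,0,0
after L1 α=1/4: [151/4, 121/2, 9]
after L2 α=1/2: [263/8, 301/4, 171/2]
after L3 α=2/3: [3415/24, 373/12, 169/2]
after L4 α=2/3: [4567/72, 2677/36, 605/6]
= [63, 74, 101]

at x=2,y=2 over L1,L2,L3,L4:
L1 α=1/7: [135/7, 15/7, 15/7]
L2 α=1/4: [1931/28, 563/28, 1543/28]
L3 α=1/3: [821/14, 1879/42, 3895/42]
L4 α=1/2: [1703/28, 11245/84, 5743/84]
rounded: [61, 134, 68]

at x=2,y=0 over L1,L2:
L1 α=5/7: [170, 830/7, 1230/7]
L2 α=3/4: [269/4, 6185/28, 5493/28]
= [67, 221, 196]

(1,0) stack=L1,L2; from [0,0,0]:
+L1 (α=1/8) → [255/8, 153/8, 29/4]
+L2 (α=5/6) → [2015/48, 3913/48, 2489/24]
rounded: [42, 82, 104]


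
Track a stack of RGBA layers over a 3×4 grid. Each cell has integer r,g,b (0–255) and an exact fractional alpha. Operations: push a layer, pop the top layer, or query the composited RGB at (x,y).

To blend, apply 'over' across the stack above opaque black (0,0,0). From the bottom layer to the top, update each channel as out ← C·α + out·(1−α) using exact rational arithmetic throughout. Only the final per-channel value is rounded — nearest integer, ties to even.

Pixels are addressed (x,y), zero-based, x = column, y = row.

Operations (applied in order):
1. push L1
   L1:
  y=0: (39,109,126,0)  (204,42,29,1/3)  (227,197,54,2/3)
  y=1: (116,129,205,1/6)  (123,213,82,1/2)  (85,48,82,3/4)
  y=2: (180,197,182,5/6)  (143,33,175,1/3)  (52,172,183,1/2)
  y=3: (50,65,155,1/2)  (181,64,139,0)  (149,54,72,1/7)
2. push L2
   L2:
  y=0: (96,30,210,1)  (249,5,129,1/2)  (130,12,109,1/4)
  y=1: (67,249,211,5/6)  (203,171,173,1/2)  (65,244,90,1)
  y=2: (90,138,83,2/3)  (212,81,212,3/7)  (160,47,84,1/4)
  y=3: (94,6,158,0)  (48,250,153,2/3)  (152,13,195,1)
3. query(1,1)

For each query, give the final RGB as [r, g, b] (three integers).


(1,1) stack=L1,L2; from [0,0,0]:
after L1 α=1/2: [123/2, 213/2, 41]
after L2 α=1/2: [529/4, 555/4, 107]
= [132, 139, 107]


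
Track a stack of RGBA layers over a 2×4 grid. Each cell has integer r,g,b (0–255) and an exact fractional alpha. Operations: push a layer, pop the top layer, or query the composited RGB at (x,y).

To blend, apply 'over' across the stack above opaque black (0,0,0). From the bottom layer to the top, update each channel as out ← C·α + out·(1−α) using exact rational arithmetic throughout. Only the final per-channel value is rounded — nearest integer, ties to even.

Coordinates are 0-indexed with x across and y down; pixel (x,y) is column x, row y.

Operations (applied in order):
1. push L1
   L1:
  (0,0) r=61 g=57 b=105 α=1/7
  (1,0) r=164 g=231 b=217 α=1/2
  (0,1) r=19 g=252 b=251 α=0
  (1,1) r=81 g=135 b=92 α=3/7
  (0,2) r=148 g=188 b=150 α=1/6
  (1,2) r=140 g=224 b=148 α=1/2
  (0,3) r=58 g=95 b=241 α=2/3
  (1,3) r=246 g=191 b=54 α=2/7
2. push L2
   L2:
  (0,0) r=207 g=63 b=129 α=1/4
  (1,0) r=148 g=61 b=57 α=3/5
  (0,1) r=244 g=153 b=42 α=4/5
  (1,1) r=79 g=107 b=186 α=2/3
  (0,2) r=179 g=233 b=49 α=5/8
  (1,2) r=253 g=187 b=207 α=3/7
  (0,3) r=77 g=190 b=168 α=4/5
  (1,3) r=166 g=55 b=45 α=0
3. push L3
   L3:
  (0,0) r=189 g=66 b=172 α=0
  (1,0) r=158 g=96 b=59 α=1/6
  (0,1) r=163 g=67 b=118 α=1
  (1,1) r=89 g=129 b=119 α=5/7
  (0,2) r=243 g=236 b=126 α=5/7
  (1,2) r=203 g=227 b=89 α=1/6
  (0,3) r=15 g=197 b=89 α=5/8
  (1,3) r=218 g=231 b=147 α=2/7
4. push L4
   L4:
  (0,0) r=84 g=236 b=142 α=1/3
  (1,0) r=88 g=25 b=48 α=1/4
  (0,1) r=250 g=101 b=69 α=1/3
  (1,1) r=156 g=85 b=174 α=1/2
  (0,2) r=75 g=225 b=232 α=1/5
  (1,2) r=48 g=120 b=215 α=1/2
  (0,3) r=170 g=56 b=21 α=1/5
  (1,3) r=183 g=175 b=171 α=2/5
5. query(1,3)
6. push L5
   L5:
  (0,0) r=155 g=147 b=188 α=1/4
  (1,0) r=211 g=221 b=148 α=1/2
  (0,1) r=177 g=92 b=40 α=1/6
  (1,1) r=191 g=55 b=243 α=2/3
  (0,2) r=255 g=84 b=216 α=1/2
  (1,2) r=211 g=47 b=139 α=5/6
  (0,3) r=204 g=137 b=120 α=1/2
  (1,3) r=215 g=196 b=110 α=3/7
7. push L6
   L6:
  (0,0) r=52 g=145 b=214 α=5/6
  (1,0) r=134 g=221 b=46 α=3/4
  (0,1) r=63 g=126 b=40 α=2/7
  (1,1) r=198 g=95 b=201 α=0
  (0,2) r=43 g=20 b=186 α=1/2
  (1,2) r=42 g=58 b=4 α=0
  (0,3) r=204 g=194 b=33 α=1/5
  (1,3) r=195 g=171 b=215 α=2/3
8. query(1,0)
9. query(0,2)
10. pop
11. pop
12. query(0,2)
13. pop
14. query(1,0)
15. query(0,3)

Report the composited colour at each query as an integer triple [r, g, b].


query (1,3) [L1,L2,L3,L4] — begin 0,0,0
+L1 (α=2/7) → [492/7, 382/7, 108/7]
+L2 (α=0) → [492/7, 382/7, 108/7]
+L3 (α=2/7) → [5512/49, 5144/49, 2598/49]
+L4 (α=2/5) → [6894/49, 32582/245, 24552/245]
→ [141, 133, 100]

at x=1,y=0 over L1,L2,L3,L4,L5,L6:
+L1 (α=1/2) → [82, 231/2, 217/2]
+L2 (α=3/5) → [608/5, 414/5, 388/5]
+L3 (α=1/6) → [383/3, 85, 149/2]
+L4 (α=1/4) → [471/4, 70, 543/8]
+L5 (α=1/2) → [1315/8, 291/2, 1727/16]
+L6 (α=3/4) → [4531/32, 1617/8, 3935/64]
→ [142, 202, 61]

at x=0,y=2 over L1,L2,L3,L4,L5,L6:
L1 α=1/6: [74/3, 94/3, 25]
L2 α=5/8: [969/8, 1259/8, 40]
L3 α=5/7: [5829/28, 5979/28, 710/7]
L4 α=1/5: [6354/35, 7554/35, 4464/35]
L5 α=1/2: [15279/70, 5247/35, 6012/35]
L6 α=1/2: [18289/140, 5947/70, 6261/35]
rounded: [131, 85, 179]

query (0,2) [L1,L2,L3,L4] — begin 0,0,0
after L1 α=1/6: [74/3, 94/3, 25]
after L2 α=5/8: [969/8, 1259/8, 40]
after L3 α=5/7: [5829/28, 5979/28, 710/7]
after L4 α=1/5: [6354/35, 7554/35, 4464/35]
rounded: [182, 216, 128]

(1,0) stack=L1,L2,L3; from [0,0,0]:
after L1 α=1/2: [82, 231/2, 217/2]
after L2 α=3/5: [608/5, 414/5, 388/5]
after L3 α=1/6: [383/3, 85, 149/2]
→ [128, 85, 74]

query (0,3) [L1,L2,L3] — begin 0,0,0
L1 α=2/3: [116/3, 190/3, 482/3]
L2 α=4/5: [208/3, 494/3, 2498/15]
L3 α=5/8: [283/8, 1479/8, 4723/40]
= [35, 185, 118]


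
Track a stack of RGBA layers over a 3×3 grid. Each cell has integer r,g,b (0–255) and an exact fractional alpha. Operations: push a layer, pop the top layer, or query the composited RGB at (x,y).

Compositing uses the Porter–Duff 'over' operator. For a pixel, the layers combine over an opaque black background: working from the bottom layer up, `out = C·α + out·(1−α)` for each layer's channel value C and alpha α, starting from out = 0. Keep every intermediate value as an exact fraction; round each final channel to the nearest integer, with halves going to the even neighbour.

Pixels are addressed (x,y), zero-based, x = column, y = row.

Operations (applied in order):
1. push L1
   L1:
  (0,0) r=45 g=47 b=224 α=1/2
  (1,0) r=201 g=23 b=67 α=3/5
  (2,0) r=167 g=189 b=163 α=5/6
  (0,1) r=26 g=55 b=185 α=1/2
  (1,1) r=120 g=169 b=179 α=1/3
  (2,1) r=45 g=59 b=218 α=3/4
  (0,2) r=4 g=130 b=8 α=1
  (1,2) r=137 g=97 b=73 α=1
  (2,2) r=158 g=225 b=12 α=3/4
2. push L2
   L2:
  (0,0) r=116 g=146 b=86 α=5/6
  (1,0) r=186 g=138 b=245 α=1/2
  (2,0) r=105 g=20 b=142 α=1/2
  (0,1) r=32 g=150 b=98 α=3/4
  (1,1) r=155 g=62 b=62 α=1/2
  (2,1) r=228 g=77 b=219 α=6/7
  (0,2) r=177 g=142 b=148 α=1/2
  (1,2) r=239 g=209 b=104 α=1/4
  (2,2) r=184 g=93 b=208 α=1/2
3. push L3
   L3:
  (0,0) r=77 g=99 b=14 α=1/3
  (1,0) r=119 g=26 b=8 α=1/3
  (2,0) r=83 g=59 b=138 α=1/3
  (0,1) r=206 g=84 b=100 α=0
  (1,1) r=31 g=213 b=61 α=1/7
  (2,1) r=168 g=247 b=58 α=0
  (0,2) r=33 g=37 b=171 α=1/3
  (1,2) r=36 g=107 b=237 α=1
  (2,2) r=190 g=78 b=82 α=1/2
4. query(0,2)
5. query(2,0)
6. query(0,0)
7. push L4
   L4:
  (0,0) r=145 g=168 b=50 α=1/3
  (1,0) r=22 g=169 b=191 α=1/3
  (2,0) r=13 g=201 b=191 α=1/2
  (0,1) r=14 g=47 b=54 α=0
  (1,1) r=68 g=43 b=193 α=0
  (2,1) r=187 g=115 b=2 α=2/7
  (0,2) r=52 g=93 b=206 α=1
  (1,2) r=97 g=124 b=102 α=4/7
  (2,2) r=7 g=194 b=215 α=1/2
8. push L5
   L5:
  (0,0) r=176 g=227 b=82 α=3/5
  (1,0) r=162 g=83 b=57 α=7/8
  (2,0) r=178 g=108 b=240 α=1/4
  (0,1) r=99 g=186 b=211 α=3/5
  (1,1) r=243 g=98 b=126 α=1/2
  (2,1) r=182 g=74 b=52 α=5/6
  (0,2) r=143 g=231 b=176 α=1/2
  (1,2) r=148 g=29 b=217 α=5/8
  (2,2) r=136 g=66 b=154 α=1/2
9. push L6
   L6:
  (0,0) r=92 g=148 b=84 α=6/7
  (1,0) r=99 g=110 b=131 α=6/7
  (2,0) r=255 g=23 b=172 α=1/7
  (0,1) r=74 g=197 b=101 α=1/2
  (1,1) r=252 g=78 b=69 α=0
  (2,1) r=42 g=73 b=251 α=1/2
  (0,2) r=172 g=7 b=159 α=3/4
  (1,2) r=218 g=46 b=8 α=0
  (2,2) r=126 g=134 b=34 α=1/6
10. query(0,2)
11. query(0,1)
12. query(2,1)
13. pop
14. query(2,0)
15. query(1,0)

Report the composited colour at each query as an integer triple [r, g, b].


query (0,2) [L1,L2,L3] — begin 0,0,0
L1 α=1: [4, 130, 8]
L2 α=1/2: [181/2, 136, 78]
L3 α=1/3: [214/3, 103, 109]
rounded: [71, 103, 109]

(2,0) stack=L1,L2,L3; from [0,0,0]:
+L1 (α=5/6) → [835/6, 315/2, 815/6]
+L2 (α=1/2) → [1465/12, 355/4, 1667/12]
+L3 (α=1/3) → [1963/18, 473/6, 2495/18]
= [109, 79, 139]

at x=0,y=0 over L1,L2,L3:
+L1 (α=1/2) → [45/2, 47/2, 112]
+L2 (α=5/6) → [1205/12, 1507/12, 271/3]
+L3 (α=1/3) → [1667/18, 2101/18, 584/9]
rounded: [93, 117, 65]

query (0,2) [L1,L2,L3,L4,L5,L6] — begin 0,0,0
+L1 (α=1) → [4, 130, 8]
+L2 (α=1/2) → [181/2, 136, 78]
+L3 (α=1/3) → [214/3, 103, 109]
+L4 (α=1) → [52, 93, 206]
+L5 (α=1/2) → [195/2, 162, 191]
+L6 (α=3/4) → [1227/8, 183/4, 167]
→ [153, 46, 167]

query (0,1) [L1,L2,L3,L4,L5,L6] — begin 0,0,0
L1 α=1/2: [13, 55/2, 185/2]
L2 α=3/4: [109/4, 955/8, 773/8]
L3 α=0: [109/4, 955/8, 773/8]
L4 α=0: [109/4, 955/8, 773/8]
L5 α=3/5: [703/10, 3187/20, 661/4]
L6 α=1/2: [1443/20, 7127/40, 1065/8]
= [72, 178, 133]

query (2,1) [L1,L2,L3,L4,L5,L6] — begin 0,0,0
L1 α=3/4: [135/4, 177/4, 327/2]
L2 α=6/7: [801/4, 2025/28, 2955/14]
L3 α=0: [801/4, 2025/28, 2955/14]
L4 α=2/7: [5501/28, 16565/196, 14831/98]
L5 α=5/6: [10327/56, 29695/392, 13437/196]
L6 α=1/2: [12679/112, 58311/784, 62633/392]
rounded: [113, 74, 160]

(2,0) stack=L1,L2,L3,L4,L5; from [0,0,0]:
+L1 (α=5/6) → [835/6, 315/2, 815/6]
+L2 (α=1/2) → [1465/12, 355/4, 1667/12]
+L3 (α=1/3) → [1963/18, 473/6, 2495/18]
+L4 (α=1/2) → [2197/36, 1679/12, 5933/36]
+L5 (α=1/4) → [4333/48, 2111/16, 8813/48]
rounded: [90, 132, 184]

(1,0) stack=L1,L2,L3,L4,L5; from [0,0,0]:
after L1 α=3/5: [603/5, 69/5, 201/5]
after L2 α=1/2: [1533/10, 759/10, 713/5]
after L3 α=1/3: [2128/15, 889/15, 1466/15]
after L4 α=1/3: [4586/45, 4313/45, 5797/45]
after L5 α=7/8: [6952/45, 15229/180, 2969/45]
= [154, 85, 66]


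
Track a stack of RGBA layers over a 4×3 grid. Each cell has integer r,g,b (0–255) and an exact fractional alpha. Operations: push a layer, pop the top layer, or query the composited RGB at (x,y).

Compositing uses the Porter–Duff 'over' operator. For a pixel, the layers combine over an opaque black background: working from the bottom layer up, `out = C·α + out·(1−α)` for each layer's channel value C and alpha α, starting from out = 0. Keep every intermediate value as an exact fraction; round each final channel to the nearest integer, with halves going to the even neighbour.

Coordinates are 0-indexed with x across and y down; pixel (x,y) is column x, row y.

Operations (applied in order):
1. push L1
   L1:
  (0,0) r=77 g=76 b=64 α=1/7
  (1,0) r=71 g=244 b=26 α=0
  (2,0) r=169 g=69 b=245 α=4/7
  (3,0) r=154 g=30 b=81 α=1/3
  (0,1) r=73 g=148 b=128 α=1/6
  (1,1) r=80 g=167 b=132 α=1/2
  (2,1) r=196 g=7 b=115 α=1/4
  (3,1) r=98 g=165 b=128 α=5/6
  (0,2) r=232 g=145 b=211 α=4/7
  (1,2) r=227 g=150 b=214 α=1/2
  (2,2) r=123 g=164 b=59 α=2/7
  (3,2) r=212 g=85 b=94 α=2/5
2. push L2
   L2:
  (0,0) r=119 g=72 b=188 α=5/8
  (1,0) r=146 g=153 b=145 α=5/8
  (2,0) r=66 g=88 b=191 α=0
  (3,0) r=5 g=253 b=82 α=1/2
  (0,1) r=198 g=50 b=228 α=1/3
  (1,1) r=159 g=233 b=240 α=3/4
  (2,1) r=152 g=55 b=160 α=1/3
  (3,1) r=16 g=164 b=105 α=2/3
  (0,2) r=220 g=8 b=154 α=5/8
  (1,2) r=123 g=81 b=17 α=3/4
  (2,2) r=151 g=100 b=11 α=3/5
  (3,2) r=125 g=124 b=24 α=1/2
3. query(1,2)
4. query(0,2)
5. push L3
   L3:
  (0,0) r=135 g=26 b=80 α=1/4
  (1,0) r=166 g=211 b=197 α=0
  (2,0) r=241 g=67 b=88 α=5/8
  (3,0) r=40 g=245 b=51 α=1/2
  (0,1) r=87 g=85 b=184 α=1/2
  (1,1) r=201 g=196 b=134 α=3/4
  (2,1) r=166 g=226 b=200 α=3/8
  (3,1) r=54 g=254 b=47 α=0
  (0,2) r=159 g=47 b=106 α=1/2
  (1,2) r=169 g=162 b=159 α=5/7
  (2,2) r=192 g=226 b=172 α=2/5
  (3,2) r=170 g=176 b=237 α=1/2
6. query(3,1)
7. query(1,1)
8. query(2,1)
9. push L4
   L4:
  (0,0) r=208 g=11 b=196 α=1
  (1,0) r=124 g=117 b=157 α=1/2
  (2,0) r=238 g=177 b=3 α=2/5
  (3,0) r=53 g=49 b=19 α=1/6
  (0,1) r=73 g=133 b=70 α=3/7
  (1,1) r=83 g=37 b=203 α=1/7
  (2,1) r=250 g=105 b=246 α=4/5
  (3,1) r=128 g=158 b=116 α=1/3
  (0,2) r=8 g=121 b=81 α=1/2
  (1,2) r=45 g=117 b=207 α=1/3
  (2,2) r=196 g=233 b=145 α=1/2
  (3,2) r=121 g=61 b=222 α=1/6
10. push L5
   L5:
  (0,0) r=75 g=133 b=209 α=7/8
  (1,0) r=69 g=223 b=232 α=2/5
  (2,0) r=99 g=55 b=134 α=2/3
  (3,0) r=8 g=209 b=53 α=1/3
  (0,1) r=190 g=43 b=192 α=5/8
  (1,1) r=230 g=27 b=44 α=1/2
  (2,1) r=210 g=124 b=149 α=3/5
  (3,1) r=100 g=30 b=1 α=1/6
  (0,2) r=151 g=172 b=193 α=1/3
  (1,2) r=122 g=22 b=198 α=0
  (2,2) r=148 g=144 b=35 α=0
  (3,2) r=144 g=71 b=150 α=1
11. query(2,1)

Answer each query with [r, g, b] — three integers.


(1,2) stack=L1,L2; from [0,0,0]:
L1 α=1/2: [227/2, 75, 107]
L2 α=3/4: [965/8, 159/2, 79/2]
= [121, 80, 40]

query (0,2) [L1,L2] — begin 0,0,0
after L1 α=4/7: [928/7, 580/7, 844/7]
after L2 α=5/8: [2621/14, 505/14, 3961/28]
rounded: [187, 36, 141]

(3,1) stack=L1,L2,L3; from [0,0,0]:
+L1 (α=5/6) → [245/3, 275/2, 320/3]
+L2 (α=2/3) → [341/9, 931/6, 950/9]
+L3 (α=0) → [341/9, 931/6, 950/9]
→ [38, 155, 106]

query (1,1) [L1,L2,L3] — begin 0,0,0
after L1 α=1/2: [40, 167/2, 66]
after L2 α=3/4: [517/4, 1565/8, 393/2]
after L3 α=3/4: [2929/16, 6269/32, 1197/8]
→ [183, 196, 150]

at x=2,y=1 over L1,L2,L3:
after L1 α=1/4: [49, 7/4, 115/4]
after L2 α=1/3: [250/3, 39/2, 145/2]
after L3 α=3/8: [343/3, 1551/16, 1925/16]
rounded: [114, 97, 120]

(2,1) stack=L1,L2,L3,L4,L5; from [0,0,0]:
after L1 α=1/4: [49, 7/4, 115/4]
after L2 α=1/3: [250/3, 39/2, 145/2]
after L3 α=3/8: [343/3, 1551/16, 1925/16]
after L4 α=4/5: [3343/15, 8271/80, 17669/80]
after L5 α=3/5: [16136/75, 23151/200, 35549/200]
= [215, 116, 178]


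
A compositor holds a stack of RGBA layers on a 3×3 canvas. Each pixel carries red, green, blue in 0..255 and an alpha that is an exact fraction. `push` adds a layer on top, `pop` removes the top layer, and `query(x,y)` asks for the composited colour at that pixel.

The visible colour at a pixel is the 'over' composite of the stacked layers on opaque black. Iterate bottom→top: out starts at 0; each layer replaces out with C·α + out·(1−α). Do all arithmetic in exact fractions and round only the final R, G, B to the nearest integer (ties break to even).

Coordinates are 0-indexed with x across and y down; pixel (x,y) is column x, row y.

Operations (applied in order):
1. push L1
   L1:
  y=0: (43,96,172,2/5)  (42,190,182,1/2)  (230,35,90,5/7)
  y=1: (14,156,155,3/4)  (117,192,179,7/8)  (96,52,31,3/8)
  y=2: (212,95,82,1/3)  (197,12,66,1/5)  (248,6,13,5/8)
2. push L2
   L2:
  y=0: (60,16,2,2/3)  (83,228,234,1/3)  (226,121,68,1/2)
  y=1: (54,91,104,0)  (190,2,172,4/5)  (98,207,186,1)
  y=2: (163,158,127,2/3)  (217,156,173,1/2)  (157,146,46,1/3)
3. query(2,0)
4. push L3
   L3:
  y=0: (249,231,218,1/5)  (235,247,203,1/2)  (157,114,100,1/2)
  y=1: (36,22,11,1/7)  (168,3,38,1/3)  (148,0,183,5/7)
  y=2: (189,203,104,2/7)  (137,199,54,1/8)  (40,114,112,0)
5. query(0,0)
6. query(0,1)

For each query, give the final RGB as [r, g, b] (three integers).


query (2,0) [L1,L2] — begin 0,0,0
+L1 (α=5/7) → [1150/7, 25, 450/7]
+L2 (α=1/2) → [1366/7, 73, 463/7]
rounded: [195, 73, 66]

query (0,0) [L1,L2,L3] — begin 0,0,0
after L1 α=2/5: [86/5, 192/5, 344/5]
after L2 α=2/3: [686/15, 352/15, 364/15]
after L3 α=1/5: [6479/75, 4873/75, 4726/75]
→ [86, 65, 63]

at x=0,y=1 over L1,L2,L3:
after L1 α=3/4: [21/2, 117, 465/4]
after L2 α=0: [21/2, 117, 465/4]
after L3 α=1/7: [99/7, 724/7, 1417/14]
= [14, 103, 101]


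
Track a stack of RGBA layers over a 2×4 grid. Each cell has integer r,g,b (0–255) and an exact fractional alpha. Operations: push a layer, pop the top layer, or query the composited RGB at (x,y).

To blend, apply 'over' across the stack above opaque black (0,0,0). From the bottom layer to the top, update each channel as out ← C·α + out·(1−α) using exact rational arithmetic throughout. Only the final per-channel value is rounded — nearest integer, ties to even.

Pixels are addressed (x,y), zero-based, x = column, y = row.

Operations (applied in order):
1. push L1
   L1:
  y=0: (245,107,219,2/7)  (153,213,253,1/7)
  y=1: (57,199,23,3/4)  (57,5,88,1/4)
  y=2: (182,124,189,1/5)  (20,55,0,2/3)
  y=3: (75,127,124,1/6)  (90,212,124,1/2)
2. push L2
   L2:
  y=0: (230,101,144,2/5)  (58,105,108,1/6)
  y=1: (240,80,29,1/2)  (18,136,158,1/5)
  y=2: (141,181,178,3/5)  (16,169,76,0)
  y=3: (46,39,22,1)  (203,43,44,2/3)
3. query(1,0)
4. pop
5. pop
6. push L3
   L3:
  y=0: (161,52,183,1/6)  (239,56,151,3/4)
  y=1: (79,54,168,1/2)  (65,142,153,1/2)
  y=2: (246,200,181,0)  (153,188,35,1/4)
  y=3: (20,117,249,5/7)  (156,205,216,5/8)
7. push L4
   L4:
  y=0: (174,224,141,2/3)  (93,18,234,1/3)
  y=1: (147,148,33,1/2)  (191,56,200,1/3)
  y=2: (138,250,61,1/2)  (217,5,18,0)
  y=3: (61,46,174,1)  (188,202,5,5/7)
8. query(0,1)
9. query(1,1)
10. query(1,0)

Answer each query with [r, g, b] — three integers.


query (1,0) [L1,L2] — begin 0,0,0
L1 α=1/7: [153/7, 213/7, 253/7]
L2 α=1/6: [1171/42, 300/7, 2021/42]
= [28, 43, 48]

query (0,1) [L3,L4] — begin 0,0,0
+L3 (α=1/2) → [79/2, 27, 84]
+L4 (α=1/2) → [373/4, 175/2, 117/2]
= [93, 88, 58]

(1,1) stack=L3,L4; from [0,0,0]:
L3 α=1/2: [65/2, 71, 153/2]
L4 α=1/3: [256/3, 66, 353/3]
rounded: [85, 66, 118]

(1,0) stack=L3,L4; from [0,0,0]:
+L3 (α=3/4) → [717/4, 42, 453/4]
+L4 (α=1/3) → [301/2, 34, 307/2]
→ [150, 34, 154]


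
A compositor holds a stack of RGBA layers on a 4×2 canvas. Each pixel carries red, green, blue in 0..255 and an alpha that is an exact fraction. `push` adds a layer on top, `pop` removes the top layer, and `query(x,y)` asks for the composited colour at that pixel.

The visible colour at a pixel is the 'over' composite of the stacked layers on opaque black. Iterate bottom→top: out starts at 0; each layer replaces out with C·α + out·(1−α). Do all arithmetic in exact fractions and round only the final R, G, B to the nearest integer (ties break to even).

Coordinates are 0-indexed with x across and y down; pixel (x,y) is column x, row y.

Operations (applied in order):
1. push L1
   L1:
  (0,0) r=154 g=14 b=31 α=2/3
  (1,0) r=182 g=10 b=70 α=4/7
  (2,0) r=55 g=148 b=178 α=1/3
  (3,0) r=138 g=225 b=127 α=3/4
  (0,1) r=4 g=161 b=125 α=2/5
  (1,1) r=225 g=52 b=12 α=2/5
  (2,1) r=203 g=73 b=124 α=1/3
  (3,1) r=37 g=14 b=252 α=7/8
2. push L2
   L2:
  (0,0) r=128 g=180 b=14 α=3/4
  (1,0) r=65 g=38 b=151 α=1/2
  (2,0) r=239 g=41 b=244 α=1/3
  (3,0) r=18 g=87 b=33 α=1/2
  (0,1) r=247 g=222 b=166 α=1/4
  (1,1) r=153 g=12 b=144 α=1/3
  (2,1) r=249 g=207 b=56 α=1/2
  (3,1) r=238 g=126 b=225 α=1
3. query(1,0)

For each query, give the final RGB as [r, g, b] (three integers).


at x=1,y=0 over L1,L2:
+L1 (α=4/7) → [104, 40/7, 40]
+L2 (α=1/2) → [169/2, 153/7, 191/2]
→ [84, 22, 96]


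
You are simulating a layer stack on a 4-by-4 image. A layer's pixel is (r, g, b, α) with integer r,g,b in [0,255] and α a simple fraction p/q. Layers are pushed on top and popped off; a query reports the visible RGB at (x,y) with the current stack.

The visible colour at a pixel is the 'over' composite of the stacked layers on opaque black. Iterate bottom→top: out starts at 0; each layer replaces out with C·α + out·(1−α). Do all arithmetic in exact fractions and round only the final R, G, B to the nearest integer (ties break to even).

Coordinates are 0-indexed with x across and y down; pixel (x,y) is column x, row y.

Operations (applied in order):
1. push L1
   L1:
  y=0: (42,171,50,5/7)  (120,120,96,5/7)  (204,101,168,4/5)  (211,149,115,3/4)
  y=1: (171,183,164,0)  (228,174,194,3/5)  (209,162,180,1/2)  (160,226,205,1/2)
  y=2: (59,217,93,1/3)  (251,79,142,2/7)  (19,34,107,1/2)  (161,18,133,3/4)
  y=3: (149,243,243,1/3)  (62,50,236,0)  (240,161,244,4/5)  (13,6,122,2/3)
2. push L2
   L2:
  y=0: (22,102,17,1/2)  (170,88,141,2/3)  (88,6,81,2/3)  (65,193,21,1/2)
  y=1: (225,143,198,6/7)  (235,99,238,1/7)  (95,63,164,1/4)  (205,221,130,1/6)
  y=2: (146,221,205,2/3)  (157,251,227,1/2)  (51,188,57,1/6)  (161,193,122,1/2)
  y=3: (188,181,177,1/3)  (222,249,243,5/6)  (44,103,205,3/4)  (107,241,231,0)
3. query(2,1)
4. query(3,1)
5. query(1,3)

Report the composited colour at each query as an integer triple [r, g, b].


(2,1) stack=L1,L2; from [0,0,0]:
+L1 (α=1/2) → [209/2, 81, 90]
+L2 (α=1/4) → [817/8, 153/2, 217/2]
rounded: [102, 76, 108]

at x=3,y=1 over L1,L2:
+L1 (α=1/2) → [80, 113, 205/2]
+L2 (α=1/6) → [605/6, 131, 1285/12]
→ [101, 131, 107]

at x=1,y=3 over L1,L2:
L1 α=0: [0, 0, 0]
L2 α=5/6: [185, 415/2, 405/2]
= [185, 208, 202]


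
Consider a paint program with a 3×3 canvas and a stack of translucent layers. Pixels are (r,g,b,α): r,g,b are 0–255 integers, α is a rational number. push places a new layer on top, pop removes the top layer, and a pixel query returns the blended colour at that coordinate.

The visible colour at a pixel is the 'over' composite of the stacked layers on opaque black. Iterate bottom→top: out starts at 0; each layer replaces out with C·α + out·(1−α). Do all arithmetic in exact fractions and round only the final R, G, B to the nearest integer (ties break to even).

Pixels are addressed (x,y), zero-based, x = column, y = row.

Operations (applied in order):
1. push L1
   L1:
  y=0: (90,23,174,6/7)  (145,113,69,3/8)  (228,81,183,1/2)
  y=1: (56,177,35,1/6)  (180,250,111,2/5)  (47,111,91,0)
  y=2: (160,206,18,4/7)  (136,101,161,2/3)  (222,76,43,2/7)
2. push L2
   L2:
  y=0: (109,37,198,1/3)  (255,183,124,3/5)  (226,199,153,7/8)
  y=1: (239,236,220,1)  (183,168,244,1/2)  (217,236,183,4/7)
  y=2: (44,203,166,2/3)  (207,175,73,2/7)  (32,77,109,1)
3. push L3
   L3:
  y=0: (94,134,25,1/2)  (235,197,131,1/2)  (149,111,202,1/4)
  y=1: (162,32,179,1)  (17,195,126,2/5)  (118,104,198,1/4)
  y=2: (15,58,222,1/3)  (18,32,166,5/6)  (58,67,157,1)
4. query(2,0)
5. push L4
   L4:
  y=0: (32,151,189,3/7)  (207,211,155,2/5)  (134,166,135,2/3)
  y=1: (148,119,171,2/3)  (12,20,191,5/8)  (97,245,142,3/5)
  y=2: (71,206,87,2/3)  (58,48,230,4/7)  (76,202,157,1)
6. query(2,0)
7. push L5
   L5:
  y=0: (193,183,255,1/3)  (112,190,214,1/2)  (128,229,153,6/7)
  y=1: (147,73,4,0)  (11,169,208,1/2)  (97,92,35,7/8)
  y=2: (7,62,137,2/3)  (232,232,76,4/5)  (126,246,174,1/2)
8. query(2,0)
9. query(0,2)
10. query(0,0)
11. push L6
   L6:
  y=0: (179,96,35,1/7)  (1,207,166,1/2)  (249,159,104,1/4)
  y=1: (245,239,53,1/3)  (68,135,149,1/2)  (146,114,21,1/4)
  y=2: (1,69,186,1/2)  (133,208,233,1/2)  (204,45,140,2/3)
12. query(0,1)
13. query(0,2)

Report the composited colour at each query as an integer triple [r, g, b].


(2,0) stack=L1,L2,L3; from [0,0,0]:
after L1 α=1/2: [114, 81/2, 183/2]
after L2 α=7/8: [212, 2867/16, 2325/16]
after L3 α=1/4: [785/4, 10377/64, 10207/64]
→ [196, 162, 159]

(2,0) stack=L1,L2,L3,L4; from [0,0,0]:
+L1 (α=1/2) → [114, 81/2, 183/2]
+L2 (α=7/8) → [212, 2867/16, 2325/16]
+L3 (α=1/4) → [785/4, 10377/64, 10207/64]
+L4 (α=2/3) → [619/4, 31625/192, 27487/192]
→ [155, 165, 143]

query (2,0) [L1,L2,L3,L4,L5] — begin 0,0,0
after L1 α=1/2: [114, 81/2, 183/2]
after L2 α=7/8: [212, 2867/16, 2325/16]
after L3 α=1/4: [785/4, 10377/64, 10207/64]
after L4 α=2/3: [619/4, 31625/192, 27487/192]
after L5 α=6/7: [3691/28, 295433/1344, 203743/1344]
= [132, 220, 152]

query (0,2) [L1,L2,L3,L4,L5] — begin 0,0,0
after L1 α=4/7: [640/7, 824/7, 72/7]
after L2 α=2/3: [1256/21, 1222/7, 2396/21]
after L3 α=1/3: [2827/63, 950/7, 9454/63]
after L4 α=2/3: [11773/189, 1278/7, 20416/189]
after L5 α=2/3: [14419/567, 2146/21, 72202/567]
→ [25, 102, 127]

query (0,0) [L1,L2,L3,L4,L5] — begin 0,0,0
L1 α=6/7: [540/7, 138/7, 1044/7]
L2 α=1/3: [1843/21, 535/21, 1158/7]
L3 α=1/2: [3817/42, 3349/42, 1333/14]
L4 α=3/7: [9650/147, 16211/147, 6635/49]
L5 α=1/3: [47671/441, 59323/441, 25765/147]
rounded: [108, 135, 175]

(0,1) stack=L1,L2,L3,L4,L5,L6; from [0,0,0]:
L1 α=1/6: [28/3, 59/2, 35/6]
L2 α=1: [239, 236, 220]
L3 α=1: [162, 32, 179]
L4 α=2/3: [458/3, 90, 521/3]
L5 α=0: [458/3, 90, 521/3]
L6 α=1/3: [1651/9, 419/3, 1201/9]
rounded: [183, 140, 133]

(0,2) stack=L1,L2,L3,L4,L5,L6; from [0,0,0]:
+L1 (α=4/7) → [640/7, 824/7, 72/7]
+L2 (α=2/3) → [1256/21, 1222/7, 2396/21]
+L3 (α=1/3) → [2827/63, 950/7, 9454/63]
+L4 (α=2/3) → [11773/189, 1278/7, 20416/189]
+L5 (α=2/3) → [14419/567, 2146/21, 72202/567]
+L6 (α=1/2) → [7493/567, 3595/42, 88832/567]
rounded: [13, 86, 157]


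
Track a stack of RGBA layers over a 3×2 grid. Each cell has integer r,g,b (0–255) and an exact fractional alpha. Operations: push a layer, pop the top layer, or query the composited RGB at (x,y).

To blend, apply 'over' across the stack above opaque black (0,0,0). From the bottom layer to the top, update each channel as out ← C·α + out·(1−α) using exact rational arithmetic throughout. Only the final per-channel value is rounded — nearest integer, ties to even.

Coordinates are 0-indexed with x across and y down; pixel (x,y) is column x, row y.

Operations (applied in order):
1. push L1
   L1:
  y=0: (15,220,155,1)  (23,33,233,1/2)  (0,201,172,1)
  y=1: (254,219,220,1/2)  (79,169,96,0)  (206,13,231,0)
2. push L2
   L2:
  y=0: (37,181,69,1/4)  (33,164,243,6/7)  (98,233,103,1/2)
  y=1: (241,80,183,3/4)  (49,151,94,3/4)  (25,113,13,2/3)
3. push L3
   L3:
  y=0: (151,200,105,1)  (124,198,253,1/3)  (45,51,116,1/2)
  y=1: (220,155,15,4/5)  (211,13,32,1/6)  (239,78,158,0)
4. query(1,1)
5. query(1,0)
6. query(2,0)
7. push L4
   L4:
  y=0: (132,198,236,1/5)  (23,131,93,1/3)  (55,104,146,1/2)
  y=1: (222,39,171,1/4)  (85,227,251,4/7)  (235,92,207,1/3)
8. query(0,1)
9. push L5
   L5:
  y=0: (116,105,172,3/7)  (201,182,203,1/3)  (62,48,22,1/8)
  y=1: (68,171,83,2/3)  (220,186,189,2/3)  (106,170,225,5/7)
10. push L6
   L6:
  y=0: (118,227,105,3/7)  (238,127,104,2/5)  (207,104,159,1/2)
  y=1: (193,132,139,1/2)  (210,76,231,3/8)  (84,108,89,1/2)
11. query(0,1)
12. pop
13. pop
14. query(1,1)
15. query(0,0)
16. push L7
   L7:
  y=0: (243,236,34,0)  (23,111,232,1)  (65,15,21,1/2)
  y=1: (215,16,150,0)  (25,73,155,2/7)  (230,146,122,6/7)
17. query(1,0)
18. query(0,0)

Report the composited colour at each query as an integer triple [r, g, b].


at x=1,y=1 over L1,L2,L3:
after L1 α=0: [0, 0, 0]
after L2 α=3/4: [147/4, 453/4, 141/2]
after L3 α=1/6: [1579/24, 2317/24, 769/12]
= [66, 97, 64]

query (1,0) [L1,L2,L3] — begin 0,0,0
after L1 α=1/2: [23/2, 33/2, 233/2]
after L2 α=6/7: [419/14, 2001/14, 3149/14]
after L3 α=1/3: [429/7, 1129/7, 1640/7]
rounded: [61, 161, 234]

query (2,0) [L1,L2,L3] — begin 0,0,0
after L1 α=1: [0, 201, 172]
after L2 α=1/2: [49, 217, 275/2]
after L3 α=1/2: [47, 134, 507/4]
rounded: [47, 134, 127]

query (0,1) [L1,L2,L3,L4] — begin 0,0,0
+L1 (α=1/2) → [127, 219/2, 110]
+L2 (α=3/4) → [425/2, 699/8, 659/4]
+L3 (α=4/5) → [437/2, 5659/40, 899/20]
+L4 (α=1/4) → [1755/8, 18537/160, 6117/80]
= [219, 116, 76]

at x=0,y=1 over L1,L2,L3,L4,L5,L6:
after L1 α=1/2: [127, 219/2, 110]
after L2 α=3/4: [425/2, 699/8, 659/4]
after L3 α=4/5: [437/2, 5659/40, 899/20]
after L4 α=1/4: [1755/8, 18537/160, 6117/80]
after L5 α=2/3: [2843/24, 24419/160, 19397/240]
after L6 α=1/2: [7475/48, 45539/320, 52757/480]
= [156, 142, 110]

(1,1) stack=L1,L2,L3,L4; from [0,0,0]:
L1 α=0: [0, 0, 0]
L2 α=3/4: [147/4, 453/4, 141/2]
L3 α=1/6: [1579/24, 2317/24, 769/12]
L4 α=4/7: [4299/56, 9581/56, 4785/28]
= [77, 171, 171]

(0,0) stack=L1,L2,L3,L4; from [0,0,0]:
+L1 (α=1) → [15, 220, 155]
+L2 (α=1/4) → [41/2, 841/4, 267/2]
+L3 (α=1) → [151, 200, 105]
+L4 (α=1/5) → [736/5, 998/5, 656/5]
→ [147, 200, 131]

(1,0) stack=L1,L2,L3,L4,L7; from [0,0,0]:
+L1 (α=1/2) → [23/2, 33/2, 233/2]
+L2 (α=6/7) → [419/14, 2001/14, 3149/14]
+L3 (α=1/3) → [429/7, 1129/7, 1640/7]
+L4 (α=1/3) → [1019/21, 3175/21, 3931/21]
+L7 (α=1) → [23, 111, 232]
→ [23, 111, 232]

(0,0) stack=L1,L2,L3,L4,L7; from [0,0,0]:
after L1 α=1: [15, 220, 155]
after L2 α=1/4: [41/2, 841/4, 267/2]
after L3 α=1: [151, 200, 105]
after L4 α=1/5: [736/5, 998/5, 656/5]
after L7 α=0: [736/5, 998/5, 656/5]
= [147, 200, 131]


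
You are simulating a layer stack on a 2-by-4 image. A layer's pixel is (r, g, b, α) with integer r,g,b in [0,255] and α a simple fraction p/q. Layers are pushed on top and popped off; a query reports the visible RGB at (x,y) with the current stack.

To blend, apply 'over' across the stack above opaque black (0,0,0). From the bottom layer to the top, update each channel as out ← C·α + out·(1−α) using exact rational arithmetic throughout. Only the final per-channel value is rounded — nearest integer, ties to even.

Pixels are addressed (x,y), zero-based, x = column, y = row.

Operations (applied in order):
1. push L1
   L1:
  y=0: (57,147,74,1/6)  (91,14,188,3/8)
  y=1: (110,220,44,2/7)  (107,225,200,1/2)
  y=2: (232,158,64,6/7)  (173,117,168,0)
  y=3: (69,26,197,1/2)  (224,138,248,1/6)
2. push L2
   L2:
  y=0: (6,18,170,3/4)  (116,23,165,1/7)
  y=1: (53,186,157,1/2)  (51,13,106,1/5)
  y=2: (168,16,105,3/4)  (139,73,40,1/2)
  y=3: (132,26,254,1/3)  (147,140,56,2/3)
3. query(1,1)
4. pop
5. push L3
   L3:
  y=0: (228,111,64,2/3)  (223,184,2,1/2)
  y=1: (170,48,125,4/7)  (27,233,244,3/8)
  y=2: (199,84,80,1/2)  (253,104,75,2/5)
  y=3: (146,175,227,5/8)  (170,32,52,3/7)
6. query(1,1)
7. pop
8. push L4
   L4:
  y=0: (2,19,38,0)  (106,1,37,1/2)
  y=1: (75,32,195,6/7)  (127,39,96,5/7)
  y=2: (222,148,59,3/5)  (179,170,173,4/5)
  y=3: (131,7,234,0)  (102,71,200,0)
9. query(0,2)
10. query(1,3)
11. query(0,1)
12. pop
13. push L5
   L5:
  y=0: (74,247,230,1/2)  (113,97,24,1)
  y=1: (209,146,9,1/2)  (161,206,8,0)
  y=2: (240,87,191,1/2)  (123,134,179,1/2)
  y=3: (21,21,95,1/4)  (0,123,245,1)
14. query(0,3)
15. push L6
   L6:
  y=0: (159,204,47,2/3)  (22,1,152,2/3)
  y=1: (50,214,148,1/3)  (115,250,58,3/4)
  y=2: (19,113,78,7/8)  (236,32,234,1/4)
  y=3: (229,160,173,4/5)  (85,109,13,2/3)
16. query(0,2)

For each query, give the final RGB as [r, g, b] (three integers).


(1,1) stack=L1,L2; from [0,0,0]:
+L1 (α=1/2) → [107/2, 225/2, 100]
+L2 (α=1/5) → [53, 463/5, 506/5]
= [53, 93, 101]

at x=1,y=1 over L1,L3:
L1 α=1/2: [107/2, 225/2, 100]
L3 α=3/8: [697/16, 2523/16, 154]
= [44, 158, 154]

at x=0,y=2 over L1,L4:
L1 α=6/7: [1392/7, 948/7, 384/7]
L4 α=3/5: [7446/35, 5004/35, 2007/35]
rounded: [213, 143, 57]

at x=1,y=3 over L1,L4:
after L1 α=1/6: [112/3, 23, 124/3]
after L4 α=0: [112/3, 23, 124/3]
→ [37, 23, 41]

query (0,1) [L1,L4] — begin 0,0,0
+L1 (α=2/7) → [220/7, 440/7, 88/7]
+L4 (α=6/7) → [3370/49, 1784/49, 8278/49]
= [69, 36, 169]

at x=0,y=3 over L1,L5:
L1 α=1/2: [69/2, 13, 197/2]
L5 α=1/4: [249/8, 15, 781/8]
rounded: [31, 15, 98]

(0,2) stack=L1,L5,L6; from [0,0,0]:
+L1 (α=6/7) → [1392/7, 948/7, 384/7]
+L5 (α=1/2) → [1536/7, 1557/14, 1721/14]
+L6 (α=7/8) → [2467/56, 12631/112, 9365/112]
= [44, 113, 84]


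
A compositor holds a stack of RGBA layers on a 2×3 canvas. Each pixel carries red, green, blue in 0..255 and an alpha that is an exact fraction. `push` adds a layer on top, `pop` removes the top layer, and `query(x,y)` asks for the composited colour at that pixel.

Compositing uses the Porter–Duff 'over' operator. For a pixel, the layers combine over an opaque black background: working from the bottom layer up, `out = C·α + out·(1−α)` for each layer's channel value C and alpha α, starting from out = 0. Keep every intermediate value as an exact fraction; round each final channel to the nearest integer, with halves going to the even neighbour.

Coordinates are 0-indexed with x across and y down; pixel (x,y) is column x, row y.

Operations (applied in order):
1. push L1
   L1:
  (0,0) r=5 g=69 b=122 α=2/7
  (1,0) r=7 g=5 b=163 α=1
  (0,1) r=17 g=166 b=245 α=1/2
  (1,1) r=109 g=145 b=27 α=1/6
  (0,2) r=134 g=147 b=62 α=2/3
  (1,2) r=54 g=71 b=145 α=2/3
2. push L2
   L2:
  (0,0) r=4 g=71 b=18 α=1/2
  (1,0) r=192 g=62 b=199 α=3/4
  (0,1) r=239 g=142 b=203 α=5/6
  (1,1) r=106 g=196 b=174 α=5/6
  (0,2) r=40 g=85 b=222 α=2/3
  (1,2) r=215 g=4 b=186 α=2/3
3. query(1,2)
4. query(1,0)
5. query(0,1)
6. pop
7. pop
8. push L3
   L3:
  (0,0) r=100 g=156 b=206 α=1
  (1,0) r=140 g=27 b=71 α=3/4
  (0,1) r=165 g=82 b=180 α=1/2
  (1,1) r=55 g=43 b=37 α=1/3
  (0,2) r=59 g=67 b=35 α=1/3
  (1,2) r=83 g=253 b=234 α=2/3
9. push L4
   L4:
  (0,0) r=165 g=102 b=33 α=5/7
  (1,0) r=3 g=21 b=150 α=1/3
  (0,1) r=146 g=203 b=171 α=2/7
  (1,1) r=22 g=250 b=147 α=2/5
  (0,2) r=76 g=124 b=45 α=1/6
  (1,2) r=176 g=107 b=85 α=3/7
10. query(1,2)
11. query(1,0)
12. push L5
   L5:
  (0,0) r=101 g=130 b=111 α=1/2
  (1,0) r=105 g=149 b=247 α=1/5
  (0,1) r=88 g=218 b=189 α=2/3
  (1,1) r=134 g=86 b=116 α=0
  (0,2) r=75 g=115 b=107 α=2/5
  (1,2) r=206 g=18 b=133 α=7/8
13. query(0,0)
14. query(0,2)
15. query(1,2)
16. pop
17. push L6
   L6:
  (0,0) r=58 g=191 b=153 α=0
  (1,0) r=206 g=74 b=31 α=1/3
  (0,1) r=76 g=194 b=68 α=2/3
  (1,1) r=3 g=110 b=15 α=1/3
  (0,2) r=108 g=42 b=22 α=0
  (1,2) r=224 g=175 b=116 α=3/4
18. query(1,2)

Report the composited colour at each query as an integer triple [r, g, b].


query (1,2) [L1,L2] — begin 0,0,0
+L1 (α=2/3) → [36, 142/3, 290/3]
+L2 (α=2/3) → [466/3, 166/9, 1406/9]
= [155, 18, 156]

at x=1,y=0 over L1,L2:
+L1 (α=1) → [7, 5, 163]
+L2 (α=3/4) → [583/4, 191/4, 190]
= [146, 48, 190]

(0,1) stack=L1,L2; from [0,0,0]:
+L1 (α=1/2) → [17/2, 83, 245/2]
+L2 (α=5/6) → [2407/12, 793/6, 2275/12]
rounded: [201, 132, 190]

at x=1,y=2 over L3,L4:
after L3 α=2/3: [166/3, 506/3, 156]
after L4 α=3/7: [2248/21, 2987/21, 879/7]
rounded: [107, 142, 126]

query (1,0) [L3,L4] — begin 0,0,0
after L3 α=3/4: [105, 81/4, 213/4]
after L4 α=1/3: [71, 41/2, 171/2]
= [71, 20, 86]

(0,0) stack=L3,L4,L5; from [0,0,0]:
+L3 (α=1) → [100, 156, 206]
+L4 (α=5/7) → [1025/7, 822/7, 577/7]
+L5 (α=1/2) → [866/7, 866/7, 677/7]
rounded: [124, 124, 97]

query (0,2) [L3,L4,L5] — begin 0,0,0
after L3 α=1/3: [59/3, 67/3, 35/3]
after L4 α=1/6: [523/18, 707/18, 155/9]
after L5 α=2/5: [1423/30, 2087/30, 797/15]
= [47, 70, 53]

(1,2) stack=L3,L4,L5; from [0,0,0]:
+L3 (α=2/3) → [166/3, 506/3, 156]
+L4 (α=3/7) → [2248/21, 2987/21, 879/7]
+L5 (α=7/8) → [16265/84, 5633/168, 1849/14]
rounded: [194, 34, 132]

query (1,2) [L3,L4,L6] — begin 0,0,0
+L3 (α=2/3) → [166/3, 506/3, 156]
+L4 (α=3/7) → [2248/21, 2987/21, 879/7]
+L6 (α=3/4) → [4090/21, 3503/21, 3315/28]
= [195, 167, 118]
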